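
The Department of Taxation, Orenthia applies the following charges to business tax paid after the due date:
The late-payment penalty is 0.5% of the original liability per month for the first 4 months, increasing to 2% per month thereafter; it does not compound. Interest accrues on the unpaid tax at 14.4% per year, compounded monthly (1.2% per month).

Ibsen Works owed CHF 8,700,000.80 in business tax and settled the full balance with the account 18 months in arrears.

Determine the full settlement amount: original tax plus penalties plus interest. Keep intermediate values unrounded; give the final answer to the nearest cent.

Penalty, months 1–4: 4 × 0.5% × CHF 8,700,000.80 = CHF 174,000.02…
Penalty, months 5–18: 14 × 2% × CHF 8,700,000.80 = CHF 2,436,000.22…
Interest: CHF 8,700,000.80 × ((1 + 0.012)^18 − 1) = CHF 8,700,000.80 × 0.2395077… = CHF 2,083,717.0837…
Total = CHF 8,700,000.80 + CHF 2,610,000.2400 + CHF 2,083,717.0837… = CHF 13,393,718.12

CHF 13,393,718.12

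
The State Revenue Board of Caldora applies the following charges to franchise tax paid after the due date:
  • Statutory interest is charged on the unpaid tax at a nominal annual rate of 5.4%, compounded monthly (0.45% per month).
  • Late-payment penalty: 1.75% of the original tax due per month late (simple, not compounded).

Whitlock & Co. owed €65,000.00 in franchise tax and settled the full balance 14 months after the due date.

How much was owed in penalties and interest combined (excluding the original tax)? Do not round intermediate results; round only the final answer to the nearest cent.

Late-payment penalty: 14 × 1.75% × €65,000.00 = €15,925.00
Interest: €65,000.00 × ((1 + 0.0045)^14 − 1) = €65,000.00 × 0.0648763… = €4,216.9617…
Penalties + interest = €15,925.0000 + €4,216.9617… = €20,141.96

€20,141.96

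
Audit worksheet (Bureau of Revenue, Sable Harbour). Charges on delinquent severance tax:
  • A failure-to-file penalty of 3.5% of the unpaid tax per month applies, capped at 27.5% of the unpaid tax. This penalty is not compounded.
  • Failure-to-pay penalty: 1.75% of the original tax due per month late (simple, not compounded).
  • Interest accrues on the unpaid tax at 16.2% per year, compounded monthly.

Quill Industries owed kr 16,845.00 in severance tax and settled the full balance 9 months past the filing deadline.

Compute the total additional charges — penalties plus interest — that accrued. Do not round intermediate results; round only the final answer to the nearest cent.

Failure-to-file: 9 × 3.5% × kr 16,845.00 = kr 5,306.18…, capped at 27.5% × kr 16,845.00 = kr 4,632.38…
Failure-to-pay penalty: 9 × 1.75% × kr 16,845.00 = kr 2,653.09…
Interest (16.2%/yr ÷ 12 = 1.35%/month): kr 16,845.00 × ((1 + 0.0135)^9 − 1) = kr 2,160.7404…
Penalties + interest = kr 7,285.4625 + kr 2,160.7404… = kr 9,446.20

kr 9,446.20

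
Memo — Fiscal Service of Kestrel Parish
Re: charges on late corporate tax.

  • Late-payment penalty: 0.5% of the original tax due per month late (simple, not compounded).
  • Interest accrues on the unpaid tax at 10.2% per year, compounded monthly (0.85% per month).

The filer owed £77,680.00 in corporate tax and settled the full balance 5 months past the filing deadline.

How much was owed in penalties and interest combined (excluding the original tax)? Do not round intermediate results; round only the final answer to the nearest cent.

£5,300.00

Late-payment penalty: 5 × 0.5% × £77,680.00 = £1,942.00
Interest: £77,680.00 × ((1 + 0.0085)^5 − 1) = £77,680.00 × 0.0432287… = £3,358.0029…
Penalties + interest = £1,942.0000 + £3,358.0029… = £5,300.00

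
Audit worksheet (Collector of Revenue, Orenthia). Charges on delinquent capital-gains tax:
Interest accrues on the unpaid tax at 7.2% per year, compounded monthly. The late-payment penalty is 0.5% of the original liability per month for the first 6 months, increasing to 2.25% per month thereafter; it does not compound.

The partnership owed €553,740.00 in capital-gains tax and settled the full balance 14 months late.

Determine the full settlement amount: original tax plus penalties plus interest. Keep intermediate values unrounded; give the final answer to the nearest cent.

Penalty, months 1–6: 6 × 0.5% × €553,740.00 = €16,612.20
Penalty, months 7–14: 8 × 2.25% × €553,740.00 = €99,673.20
Interest (7.2%/yr ÷ 12 = 0.6%/month): €553,740.00 × ((1 + 0.006)^14 − 1) = €48,372.4766…
Total = €553,740.00 + €116,285.4000 + €48,372.4766… = €718,397.88

€718,397.88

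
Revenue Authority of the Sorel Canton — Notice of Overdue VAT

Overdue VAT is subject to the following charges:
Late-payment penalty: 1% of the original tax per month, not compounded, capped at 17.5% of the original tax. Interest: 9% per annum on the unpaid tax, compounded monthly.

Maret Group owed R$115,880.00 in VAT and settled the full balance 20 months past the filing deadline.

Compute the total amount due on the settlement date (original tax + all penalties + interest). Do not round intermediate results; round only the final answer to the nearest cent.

Penalty (uncapped): 20 × 1% × R$115,880.00 = R$23,176.00; cap = 17.5% × R$115,880.00 = R$20,279.00 → penalty = R$20,279.00
Interest (9%/yr ÷ 12 = 0.75%/month): R$115,880.00 × ((1 + 0.0075)^20 − 1) = R$18,678.0184…
Total = R$115,880.00 + R$20,279.0000 + R$18,678.0184… = R$154,837.02

R$154,837.02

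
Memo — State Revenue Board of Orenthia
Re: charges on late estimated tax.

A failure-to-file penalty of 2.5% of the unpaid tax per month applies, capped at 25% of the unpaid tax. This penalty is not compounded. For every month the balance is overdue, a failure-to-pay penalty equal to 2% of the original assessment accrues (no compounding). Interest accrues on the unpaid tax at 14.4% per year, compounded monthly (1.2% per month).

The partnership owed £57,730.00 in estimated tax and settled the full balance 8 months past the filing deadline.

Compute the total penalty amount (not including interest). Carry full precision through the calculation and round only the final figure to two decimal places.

Failure-to-file: 8 × 2.5% × £57,730.00 = £11,546.00 (under the 25% cap)
Failure-to-pay penalty = 2% × £57,730.00 × 8 mo = £9,236.80
Total penalty = £11,546.00 + £9,236.80 = £20,782.80

£20,782.80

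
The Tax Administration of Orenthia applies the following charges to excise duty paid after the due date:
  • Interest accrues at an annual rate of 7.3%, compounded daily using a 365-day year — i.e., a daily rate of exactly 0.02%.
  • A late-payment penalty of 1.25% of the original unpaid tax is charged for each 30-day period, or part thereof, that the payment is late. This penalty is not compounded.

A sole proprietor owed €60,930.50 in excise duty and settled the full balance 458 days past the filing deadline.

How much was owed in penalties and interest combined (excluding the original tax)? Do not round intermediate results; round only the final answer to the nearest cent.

Penalty periods: ⌈458/30⌉ = 16; penalty = 16 × 1.25% × €60,930.50 = €12,186.10
Interest: €60,930.50 × ((1 + 0.0002)^458 − 1) = €60,930.50 × 0.09591633… = €5,844.2297…
Penalties + interest = €12,186.1000 + €5,844.2297… = €18,030.33

€18,030.33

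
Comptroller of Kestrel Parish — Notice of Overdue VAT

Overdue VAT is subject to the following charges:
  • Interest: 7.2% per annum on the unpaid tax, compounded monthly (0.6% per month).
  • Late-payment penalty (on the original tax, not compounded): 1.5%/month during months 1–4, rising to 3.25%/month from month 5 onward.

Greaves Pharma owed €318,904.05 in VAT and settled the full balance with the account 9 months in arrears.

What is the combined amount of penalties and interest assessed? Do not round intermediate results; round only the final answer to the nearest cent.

Penalty, months 1–4: 4 × 1.5% × €318,904.05 = €19,134.24…
Penalty, months 5–9: 5 × 3.25% × €318,904.05 = €51,821.91…
Interest: €318,904.05 × ((1 + 0.006)^9 − 1) = €318,904.05 × 0.0553143… = €17,639.9569…
Penalties + interest = €70,956.1511… + €17,639.9569… = €88,596.11

€88,596.11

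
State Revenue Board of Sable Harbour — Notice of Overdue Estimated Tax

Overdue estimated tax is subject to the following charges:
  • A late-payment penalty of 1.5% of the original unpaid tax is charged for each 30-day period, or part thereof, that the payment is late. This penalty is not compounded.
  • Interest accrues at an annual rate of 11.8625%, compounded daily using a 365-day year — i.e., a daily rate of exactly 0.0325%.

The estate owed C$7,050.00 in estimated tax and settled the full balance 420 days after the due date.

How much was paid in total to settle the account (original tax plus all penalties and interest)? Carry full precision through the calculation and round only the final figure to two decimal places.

C$9,561.42

Penalty periods: ⌈420/30⌉ = 14; penalty = 14 × 1.5% × C$7,050.00 = C$1,480.50
Interest: C$7,050.00 × ((1 + 0.000325)^420 − 1) = C$7,050.00 × 0.14622946… = C$1,030.9177…
Total = C$7,050.00 + C$1,480.5000 + C$1,030.9177… = C$9,561.42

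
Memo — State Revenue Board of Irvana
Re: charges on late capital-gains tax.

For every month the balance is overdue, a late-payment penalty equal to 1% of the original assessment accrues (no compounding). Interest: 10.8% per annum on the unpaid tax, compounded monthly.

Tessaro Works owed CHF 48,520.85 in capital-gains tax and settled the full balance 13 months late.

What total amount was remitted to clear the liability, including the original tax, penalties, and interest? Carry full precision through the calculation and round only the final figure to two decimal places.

Late-payment penalty: 13 × 1% × CHF 48,520.85 = CHF 6,307.71…
Interest (10.8%/yr ÷ 12 = 0.9%/month): CHF 48,520.85 × ((1 + 0.009)^13 − 1) = CHF 5,993.8418…
Total = CHF 48,520.85 + CHF 6,307.7105 + CHF 5,993.8418… = CHF 60,822.40

CHF 60,822.40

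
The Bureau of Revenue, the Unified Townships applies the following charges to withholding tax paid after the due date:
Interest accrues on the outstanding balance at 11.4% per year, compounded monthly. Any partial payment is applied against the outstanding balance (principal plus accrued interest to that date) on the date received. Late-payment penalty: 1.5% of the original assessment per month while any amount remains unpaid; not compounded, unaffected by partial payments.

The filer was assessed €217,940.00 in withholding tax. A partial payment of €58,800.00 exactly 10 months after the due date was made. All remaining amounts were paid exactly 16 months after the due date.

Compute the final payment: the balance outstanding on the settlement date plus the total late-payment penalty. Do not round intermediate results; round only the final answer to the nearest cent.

Monthly rate = 11.4% ÷ 12 = 0.95%
Balance at month 10: €217,940.0000 × (1 + 0.0095)^10 = €239,552.2086…
After €58,800.00 payment: €239,552.2086… − €58,800.00 = €180,752.2086…
Balance at month 16: €180,752.2086… × (1 + 0.0095)^6 = €191,302.8995…
Penalty: 16 × 1.5% × €217,940.00 = €52,305.60
Final settlement = outstanding balance + penalty = €191,302.8995… + €52,305.60 = €243,608.50

€243,608.50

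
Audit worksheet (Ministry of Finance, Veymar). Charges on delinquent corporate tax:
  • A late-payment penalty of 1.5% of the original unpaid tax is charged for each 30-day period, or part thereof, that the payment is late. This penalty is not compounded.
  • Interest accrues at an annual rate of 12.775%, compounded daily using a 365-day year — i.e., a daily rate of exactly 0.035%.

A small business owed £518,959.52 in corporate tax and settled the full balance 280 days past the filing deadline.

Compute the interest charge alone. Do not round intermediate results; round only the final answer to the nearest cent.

Interest: £518,959.52 × ((1 + 0.00035)^280 − 1) = £518,959.52 × 0.10294387… = £53,423.7034…

£53,423.70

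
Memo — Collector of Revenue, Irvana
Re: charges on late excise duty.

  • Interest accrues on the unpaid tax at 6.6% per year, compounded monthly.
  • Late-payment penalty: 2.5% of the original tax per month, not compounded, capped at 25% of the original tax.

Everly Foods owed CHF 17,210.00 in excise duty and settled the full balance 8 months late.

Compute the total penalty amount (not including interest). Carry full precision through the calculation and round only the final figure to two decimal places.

CHF 3,442.00

Penalty: 8 × 2.5% × CHF 17,210.00 = CHF 3,442.00 (below the 25% cap of CHF 4,302.50)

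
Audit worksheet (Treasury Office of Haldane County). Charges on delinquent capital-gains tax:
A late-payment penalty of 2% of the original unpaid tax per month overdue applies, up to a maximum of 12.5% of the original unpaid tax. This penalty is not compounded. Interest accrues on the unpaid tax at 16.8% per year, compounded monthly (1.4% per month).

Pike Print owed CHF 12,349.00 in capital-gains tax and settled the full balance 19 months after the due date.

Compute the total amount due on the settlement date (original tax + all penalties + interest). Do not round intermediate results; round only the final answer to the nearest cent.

CHF 17,626.10

Penalty (uncapped): 19 × 2% × CHF 12,349.00 = CHF 4,692.62; cap = 12.5% × CHF 12,349.00 = CHF 1,543.63… → penalty = CHF 1,543.63…
Interest: CHF 12,349.00 × ((1 + 0.014)^19 − 1) = CHF 12,349.00 × 0.3023303… = CHF 3,733.4769…
Total = CHF 12,349.00 + CHF 1,543.6250 + CHF 3,733.4769… = CHF 17,626.10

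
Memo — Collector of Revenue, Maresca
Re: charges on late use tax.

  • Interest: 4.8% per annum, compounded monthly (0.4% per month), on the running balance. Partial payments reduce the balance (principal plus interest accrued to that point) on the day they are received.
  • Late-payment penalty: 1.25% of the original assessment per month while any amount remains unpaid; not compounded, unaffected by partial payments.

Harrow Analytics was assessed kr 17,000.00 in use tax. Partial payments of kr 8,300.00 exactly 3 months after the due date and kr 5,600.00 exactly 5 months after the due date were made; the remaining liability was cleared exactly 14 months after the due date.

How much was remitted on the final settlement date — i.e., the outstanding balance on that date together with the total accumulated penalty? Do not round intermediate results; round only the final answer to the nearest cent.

kr 6,474.70

Balance at month 3: kr 17,000.0000 × (1 + 0.004)^3 = kr 17,204.8171…
After kr 8,300.00 payment: kr 17,204.8171… − kr 8,300.00 = kr 8,904.8171…
Balance at month 5: kr 8,904.8171… × (1 + 0.004)^2 = kr 8,976.1981…
After kr 5,600.00 payment: kr 8,976.1981… − kr 5,600.00 = kr 3,376.1981…
Balance at month 14: kr 3,376.1981… × (1 + 0.004)^9 = kr 3,499.7042…
Penalty: 14 × 1.25% × kr 17,000.00 = kr 2,975.00
Final settlement = outstanding balance + penalty = kr 3,499.7042… + kr 2,975.00 = kr 6,474.70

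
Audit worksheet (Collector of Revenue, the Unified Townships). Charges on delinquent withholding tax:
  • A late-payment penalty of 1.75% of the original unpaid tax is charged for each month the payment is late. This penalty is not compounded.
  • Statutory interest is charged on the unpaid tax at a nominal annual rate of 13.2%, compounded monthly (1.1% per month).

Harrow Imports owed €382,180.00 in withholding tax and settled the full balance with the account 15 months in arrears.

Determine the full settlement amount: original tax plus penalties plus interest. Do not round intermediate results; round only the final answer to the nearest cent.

Late-payment penalty: 15 × 1.75% × €382,180.00 = €100,322.25
Interest: €382,180.00 × ((1 + 0.011)^15 − 1) = €382,180.00 × 0.1783311… = €68,154.5731…
Total = €382,180.00 + €100,322.2500 + €68,154.5731… = €550,656.82

€550,656.82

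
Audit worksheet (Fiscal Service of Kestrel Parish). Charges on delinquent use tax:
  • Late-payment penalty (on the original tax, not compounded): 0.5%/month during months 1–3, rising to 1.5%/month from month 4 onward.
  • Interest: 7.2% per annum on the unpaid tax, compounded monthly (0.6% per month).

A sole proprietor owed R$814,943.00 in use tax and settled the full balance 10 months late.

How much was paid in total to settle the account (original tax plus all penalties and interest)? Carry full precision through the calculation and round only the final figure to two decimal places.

Penalty, months 1–3: 3 × 0.5% × R$814,943.00 = R$12,224.15…
Penalty, months 4–10: 7 × 1.5% × R$814,943.00 = R$85,569.02…
Interest: R$814,943.00 × ((1 + 0.006)^10 − 1) = R$814,943.00 × 0.0616462… = R$50,238.1344…
Total = R$814,943.00 + R$97,793.1600 + R$50,238.1344… = R$962,974.29

R$962,974.29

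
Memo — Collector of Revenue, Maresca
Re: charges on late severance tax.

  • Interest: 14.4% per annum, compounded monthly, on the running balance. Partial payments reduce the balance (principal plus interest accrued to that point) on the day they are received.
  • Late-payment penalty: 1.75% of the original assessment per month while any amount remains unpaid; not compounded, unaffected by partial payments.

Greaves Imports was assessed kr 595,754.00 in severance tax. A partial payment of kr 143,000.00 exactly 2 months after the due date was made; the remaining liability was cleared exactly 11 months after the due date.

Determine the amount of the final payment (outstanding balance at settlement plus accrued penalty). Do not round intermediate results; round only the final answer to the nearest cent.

kr 634,762.11

Monthly rate = 14.4% ÷ 12 = 1.2%
Balance at month 2: kr 595,754.0000 × (1 + 0.012)^2 = kr 610,137.8846…
After kr 143,000.00 payment: kr 610,137.8846… − kr 143,000.00 = kr 467,137.8846…
Balance at month 11: kr 467,137.8846… × (1 + 0.012)^9 = kr 520,079.4602…
Penalty: 11 × 1.75% × kr 595,754.00 = kr 114,682.65…
Final settlement = outstanding balance + penalty = kr 520,079.4602… + kr 114,682.65… = kr 634,762.11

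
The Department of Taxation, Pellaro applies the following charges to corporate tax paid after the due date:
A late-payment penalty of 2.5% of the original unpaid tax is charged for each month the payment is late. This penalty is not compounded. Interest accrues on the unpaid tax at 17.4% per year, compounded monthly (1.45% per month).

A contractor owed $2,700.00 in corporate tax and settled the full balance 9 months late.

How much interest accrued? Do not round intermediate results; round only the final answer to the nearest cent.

Interest: $2,700.00 × ((1 + 0.0145)^9 − 1) = $2,700.00 × 0.1383307… = $373.4930…

$373.49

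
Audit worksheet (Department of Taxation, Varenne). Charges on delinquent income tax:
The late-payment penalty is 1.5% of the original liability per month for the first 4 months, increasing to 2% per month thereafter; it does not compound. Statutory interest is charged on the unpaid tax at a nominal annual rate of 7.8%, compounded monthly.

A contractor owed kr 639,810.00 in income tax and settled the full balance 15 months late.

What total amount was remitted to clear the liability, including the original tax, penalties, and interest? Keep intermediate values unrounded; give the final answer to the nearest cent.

kr 884,258.16

Penalty, months 1–4: 4 × 1.5% × kr 639,810.00 = kr 38,388.60
Penalty, months 5–15: 11 × 2% × kr 639,810.00 = kr 140,758.20
Interest (7.8%/yr ÷ 12 = 0.65%/month): kr 639,810.00 × ((1 + 0.0065)^15 − 1) = kr 65,301.3607…
Total = kr 639,810.00 + kr 179,146.8000 + kr 65,301.3607… = kr 884,258.16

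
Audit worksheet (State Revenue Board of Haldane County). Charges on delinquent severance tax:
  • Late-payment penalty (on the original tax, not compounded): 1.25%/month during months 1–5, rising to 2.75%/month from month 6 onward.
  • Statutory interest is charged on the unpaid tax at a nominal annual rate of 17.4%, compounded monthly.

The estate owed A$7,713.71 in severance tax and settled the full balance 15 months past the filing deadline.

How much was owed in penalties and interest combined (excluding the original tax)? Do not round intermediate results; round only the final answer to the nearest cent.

Penalty, months 1–5: 5 × 1.25% × A$7,713.71 = A$482.11…
Penalty, months 6–15: 10 × 2.75% × A$7,713.71 = A$2,121.27…
Interest (17.4%/yr ÷ 12 = 1.45%/month): A$7,713.71 × ((1 + 0.0145)^15 − 1) = A$1,859.2022…
Penalties + interest = A$2,603.3771… + A$1,859.2022… = A$4,462.58

A$4,462.58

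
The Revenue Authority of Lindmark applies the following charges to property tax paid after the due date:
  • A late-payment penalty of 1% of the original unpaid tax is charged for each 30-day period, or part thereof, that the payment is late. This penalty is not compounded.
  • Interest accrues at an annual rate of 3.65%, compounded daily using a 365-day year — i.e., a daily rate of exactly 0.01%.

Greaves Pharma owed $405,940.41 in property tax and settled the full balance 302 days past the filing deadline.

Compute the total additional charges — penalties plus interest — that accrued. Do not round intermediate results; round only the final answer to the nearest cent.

$57,099.21

Penalty periods: ⌈302/30⌉ = 11; penalty = 11 × 1% × $405,940.41 = $44,653.45…
Interest: $405,940.41 × ((1 + 0.0001)^302 − 1) = $405,940.41 × 0.03065909… = $12,445.7633…
Penalties + interest = $44,653.4451 + $12,445.7633… = $57,099.21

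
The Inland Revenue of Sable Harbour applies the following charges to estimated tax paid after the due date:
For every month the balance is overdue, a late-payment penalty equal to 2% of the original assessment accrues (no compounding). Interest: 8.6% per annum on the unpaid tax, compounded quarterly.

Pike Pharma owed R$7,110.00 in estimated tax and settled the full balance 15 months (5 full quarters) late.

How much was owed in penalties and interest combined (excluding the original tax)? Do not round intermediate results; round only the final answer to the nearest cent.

Late-payment penalty = 2% × R$7,110.00 × 15 mo = R$2,133.00
Interest (8.6%/yr ÷ 4 = 2.15%/quarter): R$7,110.00 × ((1 + 0.0215)^5 − 1) = R$797.9052…
Penalties + interest = R$2,133.0000 + R$797.9052… = R$2,930.91

R$2,930.91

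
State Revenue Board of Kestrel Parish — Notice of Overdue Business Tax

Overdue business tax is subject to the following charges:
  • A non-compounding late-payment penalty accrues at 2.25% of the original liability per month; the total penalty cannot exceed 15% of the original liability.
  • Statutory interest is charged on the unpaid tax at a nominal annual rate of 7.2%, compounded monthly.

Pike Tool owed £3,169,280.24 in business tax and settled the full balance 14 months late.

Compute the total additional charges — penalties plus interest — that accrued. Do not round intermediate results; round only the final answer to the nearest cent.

Penalty (uncapped): 14 × 2.25% × £3,169,280.24 = £998,323.28…; cap = 15% × £3,169,280.24 = £475,392.04… → penalty = £475,392.04…
Interest (7.2%/yr ÷ 12 = 0.6%/month): £3,169,280.24 × ((1 + 0.006)^14 − 1) = £276,855.4450…
Penalties + interest = £475,392.0360 + £276,855.4450… = £752,247.48

£752,247.48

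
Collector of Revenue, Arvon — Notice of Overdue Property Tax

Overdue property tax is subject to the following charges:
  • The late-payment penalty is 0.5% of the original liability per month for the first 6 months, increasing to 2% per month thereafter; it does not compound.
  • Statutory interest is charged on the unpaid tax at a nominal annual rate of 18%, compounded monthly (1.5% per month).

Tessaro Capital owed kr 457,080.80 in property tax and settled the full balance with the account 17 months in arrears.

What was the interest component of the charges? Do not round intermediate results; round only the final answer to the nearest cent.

kr 131,648.56

Interest: kr 457,080.80 × ((1 + 0.015)^17 − 1) = kr 457,080.80 × 0.2880203… = kr 131,648.5632…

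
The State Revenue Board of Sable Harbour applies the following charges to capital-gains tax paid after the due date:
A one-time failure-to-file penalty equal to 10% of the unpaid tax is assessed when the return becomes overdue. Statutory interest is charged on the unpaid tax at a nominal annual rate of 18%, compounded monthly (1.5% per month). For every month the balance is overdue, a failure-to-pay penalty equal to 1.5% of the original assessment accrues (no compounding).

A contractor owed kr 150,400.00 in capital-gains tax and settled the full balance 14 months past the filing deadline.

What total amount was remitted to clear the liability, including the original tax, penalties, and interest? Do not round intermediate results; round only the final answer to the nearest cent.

Failure-to-file penalty: 10% × kr 150,400.00 = kr 15,040.00
Failure-to-pay penalty: 14 × 1.5% × kr 150,400.00 = kr 31,584.00
Interest: kr 150,400.00 × ((1 + 0.015)^14 − 1) = kr 150,400.00 × 0.2317557… = kr 34,856.0619…
Total = kr 150,400.00 + kr 46,624.0000 + kr 34,856.0619… = kr 231,880.06

kr 231,880.06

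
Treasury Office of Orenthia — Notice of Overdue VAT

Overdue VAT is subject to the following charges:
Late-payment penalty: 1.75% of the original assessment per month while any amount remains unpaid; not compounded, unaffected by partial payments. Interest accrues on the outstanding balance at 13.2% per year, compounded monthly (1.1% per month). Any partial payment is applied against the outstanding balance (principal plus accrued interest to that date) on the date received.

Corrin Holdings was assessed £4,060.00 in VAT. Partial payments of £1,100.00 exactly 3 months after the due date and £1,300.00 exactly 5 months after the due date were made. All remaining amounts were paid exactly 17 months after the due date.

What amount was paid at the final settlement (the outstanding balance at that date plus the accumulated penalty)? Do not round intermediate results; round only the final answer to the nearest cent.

£3,333.27

Balance at month 3: £4,060.0000 × (1 + 0.011)^3 = £4,195.4592…
After £1,100.00 payment: £4,195.4592… − £1,100.00 = £3,095.4592…
Balance at month 5: £3,095.4592… × (1 + 0.011)^2 = £3,163.9338…
After £1,300.00 payment: £3,163.9338… − £1,300.00 = £1,863.9338…
Balance at month 17: £1,863.9338… × (1 + 0.011)^12 = £2,125.4180…
Penalty: 17 × 1.75% × £4,060.00 = £1,207.85
Final settlement = outstanding balance + penalty = £2,125.4180… + £1,207.85 = £3,333.27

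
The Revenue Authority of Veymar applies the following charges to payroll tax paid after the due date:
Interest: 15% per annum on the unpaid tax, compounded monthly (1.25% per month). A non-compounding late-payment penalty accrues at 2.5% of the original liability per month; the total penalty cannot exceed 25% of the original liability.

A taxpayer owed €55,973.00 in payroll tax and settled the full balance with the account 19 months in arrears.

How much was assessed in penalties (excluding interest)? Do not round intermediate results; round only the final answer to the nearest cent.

€13,993.25

Penalty (uncapped): 19 × 2.5% × €55,973.00 = €26,587.18…; cap = 25% × €55,973.00 = €13,993.25 → penalty = €13,993.25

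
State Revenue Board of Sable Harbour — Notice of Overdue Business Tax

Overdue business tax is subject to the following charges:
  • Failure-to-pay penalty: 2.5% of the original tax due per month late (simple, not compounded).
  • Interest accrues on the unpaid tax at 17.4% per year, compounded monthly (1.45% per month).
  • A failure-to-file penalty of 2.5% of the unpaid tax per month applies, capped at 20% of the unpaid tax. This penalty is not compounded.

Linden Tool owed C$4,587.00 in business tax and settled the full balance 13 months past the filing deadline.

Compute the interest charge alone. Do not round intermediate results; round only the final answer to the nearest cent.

Interest: C$4,587.00 × ((1 + 0.0145)^13 − 1) = C$4,587.00 × 0.2058039… = C$944.0223…

C$944.02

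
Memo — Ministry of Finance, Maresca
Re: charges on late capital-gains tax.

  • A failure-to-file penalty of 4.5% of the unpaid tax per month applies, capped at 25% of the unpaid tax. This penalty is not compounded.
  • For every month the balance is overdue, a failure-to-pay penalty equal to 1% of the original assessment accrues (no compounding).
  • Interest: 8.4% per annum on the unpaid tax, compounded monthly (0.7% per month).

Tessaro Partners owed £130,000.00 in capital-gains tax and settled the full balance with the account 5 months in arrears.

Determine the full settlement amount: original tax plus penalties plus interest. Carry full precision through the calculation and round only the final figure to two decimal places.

£170,364.15

Failure-to-file: 5 × 4.5% × £130,000.00 = £29,250.00 (under the 25% cap)
Failure-to-pay penalty = 1% × £130,000.00 × 5 mo = £6,500.00
Interest: £130,000.00 × ((1 + 0.007)^5 − 1) = £130,000.00 × 0.0354934… = £4,614.1475…
Total = £130,000.00 + £35,750.0000 + £4,614.1475… = £170,364.15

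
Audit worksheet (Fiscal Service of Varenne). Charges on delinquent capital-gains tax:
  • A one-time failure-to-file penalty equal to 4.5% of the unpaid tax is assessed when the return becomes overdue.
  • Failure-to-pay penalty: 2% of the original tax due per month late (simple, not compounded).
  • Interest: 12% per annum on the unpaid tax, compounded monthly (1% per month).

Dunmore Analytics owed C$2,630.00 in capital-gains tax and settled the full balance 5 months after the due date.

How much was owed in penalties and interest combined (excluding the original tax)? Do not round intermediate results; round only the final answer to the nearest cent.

Failure-to-file penalty: 4.5% × C$2,630.00 = C$118.35
Failure-to-pay penalty: 5 × 2% × C$2,630.00 = C$263.00
Interest: C$2,630.00 × ((1 + 0.01)^5 − 1) = C$2,630.00 × 0.0510101… = C$134.1564…
Penalties + interest = C$381.3500 + C$134.1564… = C$515.51

C$515.51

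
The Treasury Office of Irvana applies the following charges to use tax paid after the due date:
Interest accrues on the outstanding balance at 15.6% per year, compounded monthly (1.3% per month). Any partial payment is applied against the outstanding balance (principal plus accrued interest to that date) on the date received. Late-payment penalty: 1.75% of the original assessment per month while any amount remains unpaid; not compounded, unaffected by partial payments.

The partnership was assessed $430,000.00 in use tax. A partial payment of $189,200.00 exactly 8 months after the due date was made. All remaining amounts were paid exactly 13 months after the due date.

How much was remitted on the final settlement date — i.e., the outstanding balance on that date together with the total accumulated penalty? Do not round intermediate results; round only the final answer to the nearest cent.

$404,620.51

Balance at month 8: $430,000.0000 × (1 + 0.013)^8 = $476,808.5324…
After $189,200.00 payment: $476,808.5324… − $189,200.00 = $287,608.5324…
Balance at month 13: $287,608.5324… × (1 + 0.013)^5 = $306,795.5054…
Penalty: 13 × 1.75% × $430,000.00 = $97,825.00
Final settlement = outstanding balance + penalty = $306,795.5054… + $97,825.00 = $404,620.51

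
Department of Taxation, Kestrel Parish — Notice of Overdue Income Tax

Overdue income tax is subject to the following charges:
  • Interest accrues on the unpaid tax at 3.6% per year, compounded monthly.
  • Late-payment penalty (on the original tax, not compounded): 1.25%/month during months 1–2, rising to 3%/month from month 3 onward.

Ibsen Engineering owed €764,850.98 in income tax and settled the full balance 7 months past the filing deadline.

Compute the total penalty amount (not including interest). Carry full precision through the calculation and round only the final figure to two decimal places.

€133,848.92

Penalty, months 1–2: 2 × 1.25% × €764,850.98 = €19,121.27…
Penalty, months 3–7: 5 × 3% × €764,850.98 = €114,727.65…
Total penalty = €19,121.27… + €114,727.65… = €133,848.92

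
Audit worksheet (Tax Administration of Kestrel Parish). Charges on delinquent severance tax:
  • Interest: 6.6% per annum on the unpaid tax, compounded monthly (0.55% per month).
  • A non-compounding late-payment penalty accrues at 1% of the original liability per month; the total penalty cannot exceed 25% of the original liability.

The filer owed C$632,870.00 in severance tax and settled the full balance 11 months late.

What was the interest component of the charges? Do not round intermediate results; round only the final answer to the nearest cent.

Interest: C$632,870.00 × ((1 + 0.0055)^11 − 1) = C$632,870.00 × 0.0621915… = C$39,359.1385…

C$39,359.14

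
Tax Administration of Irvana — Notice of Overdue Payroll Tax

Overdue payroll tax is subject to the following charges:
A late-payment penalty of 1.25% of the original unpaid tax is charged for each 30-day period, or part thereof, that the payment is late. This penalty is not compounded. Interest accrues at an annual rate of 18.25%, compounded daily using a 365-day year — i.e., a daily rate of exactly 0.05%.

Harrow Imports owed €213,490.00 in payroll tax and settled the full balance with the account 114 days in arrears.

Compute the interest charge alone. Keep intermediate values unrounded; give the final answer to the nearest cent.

€12,519.21

Interest: €213,490.00 × ((1 + 0.0005)^114 − 1) = €213,490.00 × 0.05864073… = €12,519.2094…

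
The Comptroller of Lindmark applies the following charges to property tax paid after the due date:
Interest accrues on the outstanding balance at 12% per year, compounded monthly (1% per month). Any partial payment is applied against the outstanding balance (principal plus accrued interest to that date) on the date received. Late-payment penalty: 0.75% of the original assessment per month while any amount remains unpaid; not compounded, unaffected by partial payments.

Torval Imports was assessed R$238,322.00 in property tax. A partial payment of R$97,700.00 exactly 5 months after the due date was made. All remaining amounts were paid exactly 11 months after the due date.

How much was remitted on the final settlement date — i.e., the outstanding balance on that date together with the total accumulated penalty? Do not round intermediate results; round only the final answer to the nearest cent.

R$181,839.36

Balance at month 5: R$238,322.0000 × (1 + 0.01)^5 = R$250,478.8172…
After R$97,700.00 payment: R$250,478.8172… − R$97,700.00 = R$152,778.8172…
Balance at month 11: R$152,778.8172… × (1 + 0.01)^6 = R$162,177.7930…
Penalty: 11 × 0.75% × R$238,322.00 = R$19,661.57…
Final settlement = outstanding balance + penalty = R$162,177.7930… + R$19,661.57… = R$181,839.36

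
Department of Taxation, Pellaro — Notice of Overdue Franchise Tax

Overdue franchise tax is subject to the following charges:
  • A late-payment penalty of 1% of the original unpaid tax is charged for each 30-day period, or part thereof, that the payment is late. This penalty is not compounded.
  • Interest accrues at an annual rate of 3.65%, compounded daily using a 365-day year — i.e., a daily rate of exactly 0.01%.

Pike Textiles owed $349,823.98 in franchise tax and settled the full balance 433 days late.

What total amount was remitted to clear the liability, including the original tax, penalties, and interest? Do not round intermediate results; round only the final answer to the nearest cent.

Penalty periods: ⌈433/30⌉ = 15; penalty = 15 × 1% × $349,823.98 = $52,473.60…
Interest: $349,823.98 × ((1 + 0.0001)^433 − 1) = $349,823.98 × 0.04424886… = $15,479.3132…
Total = $349,823.98 + $52,473.5970 + $15,479.3132… = $417,776.89

$417,776.89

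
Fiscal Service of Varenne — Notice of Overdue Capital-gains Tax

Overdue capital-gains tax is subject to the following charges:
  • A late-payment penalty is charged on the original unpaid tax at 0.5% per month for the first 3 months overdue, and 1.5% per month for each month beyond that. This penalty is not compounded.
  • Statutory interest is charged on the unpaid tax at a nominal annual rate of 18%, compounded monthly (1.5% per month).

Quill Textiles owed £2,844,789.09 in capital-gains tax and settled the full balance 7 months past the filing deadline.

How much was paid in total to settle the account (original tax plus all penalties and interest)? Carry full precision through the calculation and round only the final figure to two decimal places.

£3,370,633.88

Penalty, months 1–3: 3 × 0.5% × £2,844,789.09 = £42,671.84…
Penalty, months 4–7: 4 × 1.5% × £2,844,789.09 = £170,687.35…
Interest: £2,844,789.09 × ((1 + 0.015)^7 − 1) = £2,844,789.09 × 0.1098449… = £312,485.6098…
Total = £2,844,789.09 + £213,359.1818… + £312,485.6098… = £3,370,633.88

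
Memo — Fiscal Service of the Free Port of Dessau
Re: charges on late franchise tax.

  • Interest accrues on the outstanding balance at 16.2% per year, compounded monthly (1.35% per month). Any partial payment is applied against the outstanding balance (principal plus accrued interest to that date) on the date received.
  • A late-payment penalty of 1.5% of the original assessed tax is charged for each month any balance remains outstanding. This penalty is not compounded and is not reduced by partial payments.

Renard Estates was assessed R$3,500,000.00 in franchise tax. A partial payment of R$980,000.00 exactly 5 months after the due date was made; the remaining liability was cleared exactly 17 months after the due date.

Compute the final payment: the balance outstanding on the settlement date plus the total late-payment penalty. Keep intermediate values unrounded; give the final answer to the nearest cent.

Balance at month 5: R$3,500,000.0000 × (1 + 0.0135)^5 = R$3,742,715.4460…
After R$980,000.00 payment: R$3,742,715.4460… − R$980,000.00 = R$2,762,715.4460…
Balance at month 17: R$2,762,715.4460… × (1 + 0.0135)^12 = R$3,245,048.5003…
Penalty: 17 × 1.5% × R$3,500,000.00 = R$892,500.00
Final settlement = outstanding balance + penalty = R$3,245,048.5003… + R$892,500.00 = R$4,137,548.50

R$4,137,548.50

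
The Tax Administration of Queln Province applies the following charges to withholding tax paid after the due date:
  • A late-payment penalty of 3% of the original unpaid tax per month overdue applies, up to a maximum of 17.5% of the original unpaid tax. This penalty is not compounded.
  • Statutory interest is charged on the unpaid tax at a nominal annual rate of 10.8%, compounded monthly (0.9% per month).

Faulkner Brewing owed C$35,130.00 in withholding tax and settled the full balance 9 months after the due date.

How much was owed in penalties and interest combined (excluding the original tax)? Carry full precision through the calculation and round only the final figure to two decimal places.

Penalty (uncapped): 9 × 3% × C$35,130.00 = C$9,485.10; cap = 17.5% × C$35,130.00 = C$6,147.75 → penalty = C$6,147.75
Interest: C$35,130.00 × ((1 + 0.009)^9 − 1) = C$35,130.00 × 0.0839781… = C$2,950.1496…
Penalties + interest = C$6,147.7500 + C$2,950.1496… = C$9,097.90

C$9,097.90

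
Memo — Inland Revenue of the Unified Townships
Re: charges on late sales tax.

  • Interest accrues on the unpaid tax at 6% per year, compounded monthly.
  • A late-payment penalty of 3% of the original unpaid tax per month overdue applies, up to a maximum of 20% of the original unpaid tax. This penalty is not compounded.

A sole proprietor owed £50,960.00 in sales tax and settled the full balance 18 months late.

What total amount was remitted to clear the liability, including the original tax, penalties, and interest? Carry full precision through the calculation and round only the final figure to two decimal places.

Penalty (uncapped): 18 × 3% × £50,960.00 = £27,518.40; cap = 20% × £50,960.00 = £10,192.00 → penalty = £10,192.00
Interest (6%/yr ÷ 12 = 0.5%/month): £50,960.00 × ((1 + 0.005)^18 − 1) = £4,786.6188…
Total = £50,960.00 + £10,192.0000 + £4,786.6188… = £65,938.62

£65,938.62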